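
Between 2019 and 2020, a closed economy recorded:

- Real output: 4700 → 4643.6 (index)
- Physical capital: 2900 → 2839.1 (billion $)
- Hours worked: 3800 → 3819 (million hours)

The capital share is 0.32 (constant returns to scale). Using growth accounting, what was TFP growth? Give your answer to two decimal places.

Real output growth = (4643.6 − 4700) / 4700 = -1.2%.
Physical capital growth = (2839.1 − 2900) / 2900 = -2.1%.
Hours worked growth = (3819 − 3800) / 3800 = 0.5%.
Labor's share = 1 − 0.32 = 0.68.
Physical capital: 0.32 × (-2.1) = -0.672 pp.
Hours worked: 0.68 × 0.5 = 0.34 pp.
TFP growth = -1.2 + 0.332 = -0.868%.

-0.87%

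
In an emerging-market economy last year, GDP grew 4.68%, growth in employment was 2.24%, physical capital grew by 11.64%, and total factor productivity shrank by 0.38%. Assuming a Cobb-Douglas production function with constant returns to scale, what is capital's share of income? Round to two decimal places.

0.30

gY = gA + α·gK + (1−α)·gL, so gY − gA − gL = α(gK − gL).
4.68 + 0.38 − 2.24 = α × (11.64 − 2.24).
2.82 = 9.4 α, so α = 0.3.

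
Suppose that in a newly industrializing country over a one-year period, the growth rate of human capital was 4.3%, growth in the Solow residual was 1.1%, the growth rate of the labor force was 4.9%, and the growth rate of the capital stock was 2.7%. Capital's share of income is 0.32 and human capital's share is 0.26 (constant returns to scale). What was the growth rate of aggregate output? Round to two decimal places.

Labor's share = 1 − 0.32 − 0.26 = 0.42.
The capital stock: 0.32 × 2.7 = 0.864 pp.
Human capital: 0.26 × 4.3 = 1.118 pp.
The labor force: 0.42 × 4.9 = 2.058 pp.
Output growth = 1.1 + 4.04 = 5.14%.

Aggregate output grew 5.14%.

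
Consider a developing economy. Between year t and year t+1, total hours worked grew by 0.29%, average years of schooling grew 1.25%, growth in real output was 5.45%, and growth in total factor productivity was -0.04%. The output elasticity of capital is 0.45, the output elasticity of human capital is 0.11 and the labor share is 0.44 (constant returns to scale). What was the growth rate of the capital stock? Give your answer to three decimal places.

Labor's share = 1 − 0.45 − 0.11 = 0.44.
gY = gA + 0.11×1.25 + 0.44×0.29 + 0.45×g.
0.45×g = 5.45 + 0.04 − 0.2651 = 5.2249.
g = 5.2249 / 0.45 = 11.61089%.

11.611%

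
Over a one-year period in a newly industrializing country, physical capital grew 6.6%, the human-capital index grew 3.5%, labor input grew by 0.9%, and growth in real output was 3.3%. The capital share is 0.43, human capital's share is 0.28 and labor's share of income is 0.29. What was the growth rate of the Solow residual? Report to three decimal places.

-0.779%

Labor's share = 1 − 0.43 − 0.28 = 0.29.
Physical capital: 0.43 × 6.6 = 2.838 pp.
The human-capital index: 0.28 × 3.5 = 0.98 pp.
Labor input: 0.29 × 0.9 = 0.261 pp.
TFP growth = 3.3 − 4.079 = -0.779%.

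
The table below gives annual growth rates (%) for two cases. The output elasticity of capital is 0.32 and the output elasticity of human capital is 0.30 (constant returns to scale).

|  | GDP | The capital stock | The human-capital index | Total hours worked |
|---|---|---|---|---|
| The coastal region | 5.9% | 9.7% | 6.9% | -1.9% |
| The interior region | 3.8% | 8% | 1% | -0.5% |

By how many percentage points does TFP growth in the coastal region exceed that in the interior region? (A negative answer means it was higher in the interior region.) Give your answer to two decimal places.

Labor's share = 1 − 0.32 − 0.3 = 0.38.
The coastal region: TFP = 5.9 − 3.104 − 2.07 + 0.722 = 1.448%.
The interior region: TFP = 3.8 − 2.56 − 0.3 + 0.19 = 1.13%.
Difference = 1.448 − (1.13) = 0.318 pp.

0.32 percentage points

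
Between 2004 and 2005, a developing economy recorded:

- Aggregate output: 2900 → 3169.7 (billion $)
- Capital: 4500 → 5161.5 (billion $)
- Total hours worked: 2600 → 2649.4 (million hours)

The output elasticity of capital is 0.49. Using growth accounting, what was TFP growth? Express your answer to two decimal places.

TFP growth was 1.13%.

Aggregate output growth = (3169.7 − 2900) / 2900 = 9.3%.
Capital growth = (5161.5 − 4500) / 4500 = 14.7%.
Total hours worked growth = (2649.4 − 2600) / 2600 = 1.9%.
Labor's share = 1 − 0.49 = 0.51.
Capital: 0.49 × 14.7 = 7.203 pp.
Total hours worked: 0.51 × 1.9 = 0.969 pp.
TFP growth = 9.3 − 8.172 = 1.128%.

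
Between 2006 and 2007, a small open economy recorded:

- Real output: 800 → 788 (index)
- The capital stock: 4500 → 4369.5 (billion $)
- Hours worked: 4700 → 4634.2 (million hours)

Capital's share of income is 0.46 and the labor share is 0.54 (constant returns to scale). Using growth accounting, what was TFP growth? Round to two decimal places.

Real output growth = (788 − 800) / 800 = -1.5%.
The capital stock growth = (4369.5 − 4500) / 4500 = -2.9%.
Hours worked growth = (4634.2 − 4700) / 4700 = -1.4%.
Labor's share = 1 − 0.46 = 0.54.
The capital stock: 0.46 × (-2.9) = -1.334 pp.
Hours worked: 0.54 × (-1.4) = -0.756 pp.
TFP growth = -1.5 + 2.09 = 0.59%.

0.59%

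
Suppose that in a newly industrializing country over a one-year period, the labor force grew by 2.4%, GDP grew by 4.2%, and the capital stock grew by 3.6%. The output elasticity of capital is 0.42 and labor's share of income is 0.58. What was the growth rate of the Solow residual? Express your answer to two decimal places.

The Solow residual growth was 1.30%.

Labor's share = 1 − 0.42 = 0.58.
The capital stock: 0.42 × 3.6 = 1.512 pp.
The labor force: 0.58 × 2.4 = 1.392 pp.
TFP growth = 4.2 − 2.904 = 1.296%.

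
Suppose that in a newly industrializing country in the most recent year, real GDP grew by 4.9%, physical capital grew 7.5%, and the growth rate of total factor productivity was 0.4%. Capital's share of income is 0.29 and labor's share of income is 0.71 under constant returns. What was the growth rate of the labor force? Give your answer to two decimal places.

Labor's share = 1 − 0.29 = 0.71.
gY = gA + 0.29×7.5 + 0.71×g.
0.71×g = 4.9 − 0.4 − 2.175 = 2.325.
g = 2.325 / 0.71 = 3.2746%.

3.27%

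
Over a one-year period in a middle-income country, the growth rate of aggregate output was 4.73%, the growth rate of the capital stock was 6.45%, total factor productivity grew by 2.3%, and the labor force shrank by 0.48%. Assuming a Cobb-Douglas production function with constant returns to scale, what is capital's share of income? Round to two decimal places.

gY = gA + α·gK + (1−α)·gL, so gY − gA − gL = α(gK − gL).
4.73 − 2.3 + 0.48 = α × (6.45 − (-0.48)).
2.91 = 6.93 α, so α = 0.4199.

0.42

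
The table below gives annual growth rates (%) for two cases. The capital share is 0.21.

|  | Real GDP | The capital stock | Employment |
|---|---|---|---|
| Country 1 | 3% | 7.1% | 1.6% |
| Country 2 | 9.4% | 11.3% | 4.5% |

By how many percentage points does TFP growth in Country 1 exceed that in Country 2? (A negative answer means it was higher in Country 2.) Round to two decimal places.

-3.23 percentage points

Labor's share = 1 − 0.21 = 0.79.
Country 1: TFP = 3 − 1.491 − 1.264 = 0.245%.
Country 2: TFP = 9.4 − 2.373 − 3.555 = 3.472%.
Difference = 0.245 − (3.472) = -3.227 pp.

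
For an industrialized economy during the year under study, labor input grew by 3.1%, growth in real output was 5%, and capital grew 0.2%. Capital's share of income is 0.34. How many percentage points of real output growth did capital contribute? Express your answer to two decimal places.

Contribution = share × growth = 0.34 × 0.2 = 0.068 pp.

0.07 pp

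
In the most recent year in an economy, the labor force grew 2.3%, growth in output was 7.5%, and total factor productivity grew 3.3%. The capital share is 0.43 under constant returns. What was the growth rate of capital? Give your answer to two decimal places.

Labor's share = 1 − 0.43 = 0.57.
gY = gA + 0.57×2.3 + 0.43×g.
0.43×g = 7.5 − 3.3 − 1.311 = 2.889.
g = 2.889 / 0.43 = 6.7186%.

6.72%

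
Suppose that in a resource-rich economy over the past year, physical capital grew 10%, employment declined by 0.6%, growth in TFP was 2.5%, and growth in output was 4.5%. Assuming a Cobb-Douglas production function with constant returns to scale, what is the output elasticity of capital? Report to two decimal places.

gY = gA + α·gK + (1−α)·gL, so gY − gA − gL = α(gK − gL).
4.5 − 2.5 + 0.6 = α × (10 − (-0.6)).
2.6 = 10.6 α, so α = 0.2453.

0.25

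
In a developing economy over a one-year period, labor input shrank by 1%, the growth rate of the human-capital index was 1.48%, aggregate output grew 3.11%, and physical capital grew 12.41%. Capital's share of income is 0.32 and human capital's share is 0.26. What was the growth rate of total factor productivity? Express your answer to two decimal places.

Labor's share = 1 − 0.32 − 0.26 = 0.42.
Physical capital: 0.32 × 12.41 = 3.9712 pp.
The human-capital index: 0.26 × 1.48 = 0.3848 pp.
Labor input: 0.42 × (-1) = -0.42 pp.
TFP growth = 3.11 − 3.936 = -0.826%.

-0.83%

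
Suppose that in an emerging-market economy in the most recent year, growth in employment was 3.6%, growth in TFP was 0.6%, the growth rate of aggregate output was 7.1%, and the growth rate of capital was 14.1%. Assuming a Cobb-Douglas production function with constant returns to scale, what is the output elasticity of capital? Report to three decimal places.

gY = gA + α·gK + (1−α)·gL, so gY − gA − gL = α(gK − gL).
7.1 − 0.6 − 3.6 = α × (14.1 − 3.6).
2.9 = 10.5 α, so α = 0.27619.

0.276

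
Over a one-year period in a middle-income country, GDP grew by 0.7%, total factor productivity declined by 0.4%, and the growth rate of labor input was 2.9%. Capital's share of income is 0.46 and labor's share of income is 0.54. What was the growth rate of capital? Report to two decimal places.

Labor's share = 1 − 0.46 = 0.54.
gY = gA + 0.54×2.9 + 0.46×g.
0.46×g = 0.7 + 0.4 − 1.566 = -0.466.
g = -0.466 / 0.46 = -1.013%.

-1.01%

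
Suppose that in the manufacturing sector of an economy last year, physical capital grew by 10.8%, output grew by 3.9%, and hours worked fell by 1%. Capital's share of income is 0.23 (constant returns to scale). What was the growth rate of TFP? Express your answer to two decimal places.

Labor's share = 1 − 0.23 = 0.77.
Physical capital: 0.23 × 10.8 = 2.484 pp.
Hours worked: 0.77 × (-1) = -0.77 pp.
TFP growth = 3.9 − 1.714 = 2.186%.

2.19%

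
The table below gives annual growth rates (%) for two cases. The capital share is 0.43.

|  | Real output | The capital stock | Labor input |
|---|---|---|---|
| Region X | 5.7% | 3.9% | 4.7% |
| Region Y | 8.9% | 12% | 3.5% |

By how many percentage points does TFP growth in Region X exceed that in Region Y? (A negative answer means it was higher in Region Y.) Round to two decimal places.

Labor's share = 1 − 0.43 = 0.57.
Region X: TFP = 5.7 − 1.677 − 2.679 = 1.344%.
Region Y: TFP = 8.9 − 5.16 − 1.995 = 1.745%.
Difference = 1.344 − (1.745) = -0.401 pp.

-0.40 percentage points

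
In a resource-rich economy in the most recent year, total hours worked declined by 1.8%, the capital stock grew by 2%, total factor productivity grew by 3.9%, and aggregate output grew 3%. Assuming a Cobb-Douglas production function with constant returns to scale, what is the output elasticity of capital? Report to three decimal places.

0.237

gY = gA + α·gK + (1−α)·gL, so gY − gA − gL = α(gK − gL).
3 − 3.9 + 1.8 = α × (2 − (-1.8)).
0.9 = 3.8 α, so α = 0.23684.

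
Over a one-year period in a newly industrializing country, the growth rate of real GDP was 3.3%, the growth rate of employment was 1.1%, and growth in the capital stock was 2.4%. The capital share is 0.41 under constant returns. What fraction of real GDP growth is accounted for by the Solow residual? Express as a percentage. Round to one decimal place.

Labor's share = 1 − 0.41 = 0.59.
The capital stock: 0.41 × 2.4 = 0.984 pp.
Employment: 0.59 × 1.1 = 0.649 pp.
TFP growth = 3.3 − 1.633 = 1.667%.
TFP share of growth = 1.667 / 3.3 × 100 = 50.515%.

The Solow residual accounted for 50.5% of growth.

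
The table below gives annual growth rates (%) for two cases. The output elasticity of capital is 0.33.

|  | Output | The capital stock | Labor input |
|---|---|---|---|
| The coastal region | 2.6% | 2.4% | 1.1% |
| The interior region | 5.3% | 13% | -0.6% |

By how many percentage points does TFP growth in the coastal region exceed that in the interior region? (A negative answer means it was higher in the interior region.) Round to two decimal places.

Labor's share = 1 − 0.33 = 0.67.
The coastal region: TFP = 2.6 − 0.792 − 0.737 = 1.071%.
The interior region: TFP = 5.3 − 4.29 + 0.402 = 1.412%.
Difference = 1.071 − (1.412) = -0.341 pp.

-0.34 percentage points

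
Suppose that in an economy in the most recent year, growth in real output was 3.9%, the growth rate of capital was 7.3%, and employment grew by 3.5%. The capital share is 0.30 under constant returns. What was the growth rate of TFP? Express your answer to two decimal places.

-0.74%

Labor's share = 1 − 0.3 = 0.7.
Capital: 0.3 × 7.3 = 2.19 pp.
Employment: 0.7 × 3.5 = 2.45 pp.
TFP growth = 3.9 − 4.64 = -0.74%.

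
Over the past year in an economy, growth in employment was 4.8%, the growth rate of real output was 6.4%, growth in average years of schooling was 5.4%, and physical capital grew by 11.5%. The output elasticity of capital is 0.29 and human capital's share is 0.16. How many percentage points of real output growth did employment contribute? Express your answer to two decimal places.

2.64 pp

Labor's share = 1 − 0.29 − 0.16 = 0.55.
Contribution = share × growth = 0.55 × 4.8 = 2.64 pp.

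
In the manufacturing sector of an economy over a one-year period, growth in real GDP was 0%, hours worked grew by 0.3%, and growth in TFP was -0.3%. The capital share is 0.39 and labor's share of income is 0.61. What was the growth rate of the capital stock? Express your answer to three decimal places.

Labor's share = 1 − 0.39 = 0.61.
gY = gA + 0.61×0.3 + 0.39×g.
0.39×g = 0 + 0.3 − 0.183 = 0.117.
g = 0.117 / 0.39 = 0.3%.

The capital stock growth was 0.300%.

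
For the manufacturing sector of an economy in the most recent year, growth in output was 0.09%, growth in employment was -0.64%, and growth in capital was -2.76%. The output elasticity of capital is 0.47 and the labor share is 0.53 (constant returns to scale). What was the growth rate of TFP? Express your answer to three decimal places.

1.726%

Labor's share = 1 − 0.47 = 0.53.
Capital: 0.47 × (-2.76) = -1.2972 pp.
Employment: 0.53 × (-0.64) = -0.3392 pp.
TFP growth = 0.09 + 1.6364 = 1.7264%.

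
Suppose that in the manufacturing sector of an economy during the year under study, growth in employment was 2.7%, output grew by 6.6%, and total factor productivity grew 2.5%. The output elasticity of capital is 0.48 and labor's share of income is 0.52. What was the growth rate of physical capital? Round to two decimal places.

Labor's share = 1 − 0.48 = 0.52.
gY = gA + 0.52×2.7 + 0.48×g.
0.48×g = 6.6 − 2.5 − 1.404 = 2.696.
g = 2.696 / 0.48 = 5.6167%.

5.62%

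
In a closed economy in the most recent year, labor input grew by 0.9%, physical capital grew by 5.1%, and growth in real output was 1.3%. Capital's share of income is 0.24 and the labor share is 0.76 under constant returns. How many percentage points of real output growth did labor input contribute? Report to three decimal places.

0.684 percentage points

Labor's share = 1 − 0.24 = 0.76.
Contribution = share × growth = 0.76 × 0.9 = 0.684 pp.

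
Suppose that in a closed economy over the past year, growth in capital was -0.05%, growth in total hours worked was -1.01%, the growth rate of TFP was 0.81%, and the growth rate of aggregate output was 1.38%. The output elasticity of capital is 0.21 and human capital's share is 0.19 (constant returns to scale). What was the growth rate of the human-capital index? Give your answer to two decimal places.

Labor's share = 1 − 0.21 − 0.19 = 0.6.
gY = gA + 0.21×(-0.05) + 0.6×(-1.01) + 0.19×g.
0.19×g = 1.38 − 0.81 + 0.6165 = 1.1865.
g = 1.1865 / 0.19 = 6.2447%.

The human-capital index grew 6.24%.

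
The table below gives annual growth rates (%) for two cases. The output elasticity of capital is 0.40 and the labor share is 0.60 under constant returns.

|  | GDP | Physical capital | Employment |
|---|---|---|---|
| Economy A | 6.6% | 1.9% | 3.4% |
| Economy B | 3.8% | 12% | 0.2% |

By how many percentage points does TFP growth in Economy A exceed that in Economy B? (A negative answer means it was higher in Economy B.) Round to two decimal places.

4.92 percentage points

Labor's share = 1 − 0.4 = 0.6.
Economy A: TFP = 6.6 − 0.76 − 2.04 = 3.8%.
Economy B: TFP = 3.8 − 4.8 − 0.12 = -1.12%.
Difference = 3.8 − (-1.12) = 4.92 pp.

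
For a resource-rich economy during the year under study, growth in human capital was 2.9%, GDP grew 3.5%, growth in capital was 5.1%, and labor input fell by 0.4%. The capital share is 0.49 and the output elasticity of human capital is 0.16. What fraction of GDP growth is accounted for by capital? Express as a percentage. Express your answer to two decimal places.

Capital contributed 0.49 × 5.1 = 2.499 pp.
Share of growth = 2.499 / 3.5 × 100 = 71.4%.

Capital accounted for 71.40% of growth.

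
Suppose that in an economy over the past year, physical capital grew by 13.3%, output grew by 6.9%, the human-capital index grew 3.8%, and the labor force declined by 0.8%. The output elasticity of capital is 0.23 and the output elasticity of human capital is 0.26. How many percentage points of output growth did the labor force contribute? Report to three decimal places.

Labor's share = 1 − 0.23 − 0.26 = 0.51.
Contribution = share × growth = 0.51 × (-0.8) = -0.408 pp.

-0.408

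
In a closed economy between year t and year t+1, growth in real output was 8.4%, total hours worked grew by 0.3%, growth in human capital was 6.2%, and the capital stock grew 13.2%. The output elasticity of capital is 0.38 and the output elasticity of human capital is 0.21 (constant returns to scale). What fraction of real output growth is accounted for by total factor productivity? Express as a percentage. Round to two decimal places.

Total factor productivity accounted for 23.32% of growth.

Labor's share = 1 − 0.38 − 0.21 = 0.41.
The capital stock: 0.38 × 13.2 = 5.016 pp.
Human capital: 0.21 × 6.2 = 1.302 pp.
Total hours worked: 0.41 × 0.3 = 0.123 pp.
TFP growth = 8.4 − 6.441 = 1.959%.
TFP share of growth = 1.959 / 8.4 × 100 = 23.3214%.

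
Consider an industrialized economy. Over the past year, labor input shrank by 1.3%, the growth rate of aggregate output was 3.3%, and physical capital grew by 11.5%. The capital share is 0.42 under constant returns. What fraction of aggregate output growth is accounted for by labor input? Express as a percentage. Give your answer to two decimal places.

Labor's share = 1 − 0.42 = 0.58.
Labor input contributed 0.58 × (-1.3) = -0.754 pp.
Share of growth = -0.754 / 3.3 × 100 = -22.8485%.

-22.85%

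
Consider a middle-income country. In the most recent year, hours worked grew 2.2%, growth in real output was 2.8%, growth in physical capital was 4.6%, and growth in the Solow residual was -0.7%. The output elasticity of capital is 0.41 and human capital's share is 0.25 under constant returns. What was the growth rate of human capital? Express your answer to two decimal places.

Labor's share = 1 − 0.41 − 0.25 = 0.34.
gY = gA + 0.41×4.6 + 0.34×2.2 + 0.25×g.
0.25×g = 2.8 + 0.7 − 2.634 = 0.866.
g = 0.866 / 0.25 = 3.464%.

3.46%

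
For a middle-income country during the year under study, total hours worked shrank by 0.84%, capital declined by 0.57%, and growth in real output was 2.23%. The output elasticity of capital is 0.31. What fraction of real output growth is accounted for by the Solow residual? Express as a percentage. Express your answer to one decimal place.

133.9%

Labor's share = 1 − 0.31 = 0.69.
Capital: 0.31 × (-0.57) = -0.1767 pp.
Total hours worked: 0.69 × (-0.84) = -0.5796 pp.
TFP growth = 2.23 + 0.7563 = 2.9863%.
TFP share of growth = 2.9863 / 2.23 × 100 = 133.915%.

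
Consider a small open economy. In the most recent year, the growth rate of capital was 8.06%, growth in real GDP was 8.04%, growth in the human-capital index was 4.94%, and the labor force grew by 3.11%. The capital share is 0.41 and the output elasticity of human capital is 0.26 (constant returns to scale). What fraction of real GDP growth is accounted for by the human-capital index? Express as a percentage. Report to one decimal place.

The human-capital index contributed 0.26 × 4.94 = 1.2844 pp.
Share of growth = 1.2844 / 8.04 × 100 = 15.975%.

16.0%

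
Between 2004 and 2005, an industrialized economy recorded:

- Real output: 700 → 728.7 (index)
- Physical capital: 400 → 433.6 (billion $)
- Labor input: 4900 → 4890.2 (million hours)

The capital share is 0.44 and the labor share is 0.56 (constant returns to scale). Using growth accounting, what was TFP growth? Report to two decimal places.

Real output growth = (728.7 − 700) / 700 = 4.1%.
Physical capital growth = (433.6 − 400) / 400 = 8.4%.
Labor input growth = (4890.2 − 4900) / 4900 = -0.2%.
Labor's share = 1 − 0.44 = 0.56.
Physical capital: 0.44 × 8.4 = 3.696 pp.
Labor input: 0.56 × (-0.2) = -0.112 pp.
TFP growth = 4.1 − 3.584 = 0.516%.

0.52%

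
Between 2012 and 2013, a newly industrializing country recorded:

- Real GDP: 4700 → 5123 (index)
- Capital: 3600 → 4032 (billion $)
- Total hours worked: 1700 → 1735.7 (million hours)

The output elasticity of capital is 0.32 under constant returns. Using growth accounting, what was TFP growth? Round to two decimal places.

Real GDP growth = (5123 − 4700) / 4700 = 9%.
Capital growth = (4032 − 3600) / 3600 = 12%.
Total hours worked growth = (1735.7 − 1700) / 1700 = 2.1%.
Labor's share = 1 − 0.32 = 0.68.
Capital: 0.32 × 12 = 3.84 pp.
Total hours worked: 0.68 × 2.1 = 1.428 pp.
TFP growth = 9 − 5.268 = 3.732%.

3.73%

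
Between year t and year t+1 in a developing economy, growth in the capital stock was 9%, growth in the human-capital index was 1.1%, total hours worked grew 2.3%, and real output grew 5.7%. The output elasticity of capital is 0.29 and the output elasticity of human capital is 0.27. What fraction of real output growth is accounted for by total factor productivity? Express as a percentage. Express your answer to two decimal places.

31.25%

Labor's share = 1 − 0.29 − 0.27 = 0.44.
The capital stock: 0.29 × 9 = 2.61 pp.
The human-capital index: 0.27 × 1.1 = 0.297 pp.
Total hours worked: 0.44 × 2.3 = 1.012 pp.
TFP growth = 5.7 − 3.919 = 1.781%.
TFP share of growth = 1.781 / 5.7 × 100 = 31.2456%.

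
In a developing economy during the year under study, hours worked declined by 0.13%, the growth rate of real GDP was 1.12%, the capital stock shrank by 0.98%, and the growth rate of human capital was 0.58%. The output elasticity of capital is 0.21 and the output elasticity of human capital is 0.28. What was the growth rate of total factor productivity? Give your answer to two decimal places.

Labor's share = 1 − 0.21 − 0.28 = 0.51.
The capital stock: 0.21 × (-0.98) = -0.2058 pp.
Human capital: 0.28 × 0.58 = 0.1624 pp.
Hours worked: 0.51 × (-0.13) = -0.0663 pp.
TFP growth = 1.12 + 0.1097 = 1.2297%.

1.23%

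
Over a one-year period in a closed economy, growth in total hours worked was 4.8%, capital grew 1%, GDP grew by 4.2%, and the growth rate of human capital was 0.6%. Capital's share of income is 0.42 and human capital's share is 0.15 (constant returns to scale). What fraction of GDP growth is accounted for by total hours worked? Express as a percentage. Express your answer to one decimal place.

Labor's share = 1 − 0.42 − 0.15 = 0.43.
Total hours worked contributed 0.43 × 4.8 = 2.064 pp.
Share of growth = 2.064 / 4.2 × 100 = 49.143%.

49.1%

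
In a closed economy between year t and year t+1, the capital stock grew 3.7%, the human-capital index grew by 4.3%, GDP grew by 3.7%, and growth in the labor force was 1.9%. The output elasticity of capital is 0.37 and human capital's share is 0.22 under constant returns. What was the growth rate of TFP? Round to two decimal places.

Labor's share = 1 − 0.37 − 0.22 = 0.41.
The capital stock: 0.37 × 3.7 = 1.369 pp.
The human-capital index: 0.22 × 4.3 = 0.946 pp.
The labor force: 0.41 × 1.9 = 0.779 pp.
TFP growth = 3.7 − 3.094 = 0.606%.

0.61%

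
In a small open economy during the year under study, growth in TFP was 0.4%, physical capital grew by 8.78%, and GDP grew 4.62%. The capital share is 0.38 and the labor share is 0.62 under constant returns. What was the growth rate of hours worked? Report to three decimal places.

1.425%

Labor's share = 1 − 0.38 = 0.62.
gY = gA + 0.38×8.78 + 0.62×g.
0.62×g = 4.62 − 0.4 − 3.3364 = 0.8836.
g = 0.8836 / 0.62 = 1.42516%.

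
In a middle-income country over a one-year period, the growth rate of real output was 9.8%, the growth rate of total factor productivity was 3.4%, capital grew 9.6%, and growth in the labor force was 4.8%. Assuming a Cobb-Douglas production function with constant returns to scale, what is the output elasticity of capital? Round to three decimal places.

gY = gA + α·gK + (1−α)·gL, so gY − gA − gL = α(gK − gL).
9.8 − 3.4 − 4.8 = α × (9.6 − 4.8).
1.6 = 4.8 α, so α = 0.33333.

The output elasticity of capital is 0.333.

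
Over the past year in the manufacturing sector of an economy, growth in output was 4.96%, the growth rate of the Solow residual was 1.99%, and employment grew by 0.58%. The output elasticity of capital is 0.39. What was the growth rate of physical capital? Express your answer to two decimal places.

6.71%

Labor's share = 1 − 0.39 = 0.61.
gY = gA + 0.61×0.58 + 0.39×g.
0.39×g = 4.96 − 1.99 − 0.3538 = 2.6162.
g = 2.6162 / 0.39 = 6.7082%.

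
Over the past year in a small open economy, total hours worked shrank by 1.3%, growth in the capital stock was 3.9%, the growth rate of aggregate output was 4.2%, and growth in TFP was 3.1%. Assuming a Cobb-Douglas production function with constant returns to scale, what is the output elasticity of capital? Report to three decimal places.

gY = gA + α·gK + (1−α)·gL, so gY − gA − gL = α(gK − gL).
4.2 − 3.1 + 1.3 = α × (3.9 − (-1.3)).
2.4 = 5.2 α, so α = 0.46154.

α = 0.462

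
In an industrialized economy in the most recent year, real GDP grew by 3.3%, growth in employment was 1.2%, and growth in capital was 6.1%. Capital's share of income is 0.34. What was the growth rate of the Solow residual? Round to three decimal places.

Labor's share = 1 − 0.34 = 0.66.
Capital: 0.34 × 6.1 = 2.074 pp.
Employment: 0.66 × 1.2 = 0.792 pp.
TFP growth = 3.3 − 2.866 = 0.434%.

0.434%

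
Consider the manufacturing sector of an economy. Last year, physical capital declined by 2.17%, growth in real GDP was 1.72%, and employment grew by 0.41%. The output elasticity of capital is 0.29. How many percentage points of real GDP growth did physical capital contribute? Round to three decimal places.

Contribution = share × growth = 0.29 × (-2.17) = -0.6293 pp.

-0.629 pp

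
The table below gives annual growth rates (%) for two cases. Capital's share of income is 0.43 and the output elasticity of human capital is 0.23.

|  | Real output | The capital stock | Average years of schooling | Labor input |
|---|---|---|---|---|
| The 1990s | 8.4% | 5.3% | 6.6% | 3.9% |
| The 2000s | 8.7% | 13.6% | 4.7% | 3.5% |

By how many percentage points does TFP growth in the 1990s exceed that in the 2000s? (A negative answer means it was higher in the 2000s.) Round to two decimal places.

Labor's share = 1 − 0.43 − 0.23 = 0.34.
The 1990s: TFP = 8.4 − 2.279 − 1.518 − 1.326 = 3.277%.
The 2000s: TFP = 8.7 − 5.848 − 1.081 − 1.19 = 0.581%.
Difference = 3.277 − (0.581) = 2.696 pp.

2.70 percentage points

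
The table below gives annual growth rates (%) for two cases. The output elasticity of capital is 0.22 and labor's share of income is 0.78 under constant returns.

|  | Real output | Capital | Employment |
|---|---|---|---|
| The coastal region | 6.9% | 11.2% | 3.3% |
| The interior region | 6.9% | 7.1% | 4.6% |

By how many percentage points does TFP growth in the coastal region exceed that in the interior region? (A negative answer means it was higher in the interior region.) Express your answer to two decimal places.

0.11 percentage points

Labor's share = 1 − 0.22 = 0.78.
The coastal region: TFP = 6.9 − 2.464 − 2.574 = 1.862%.
The interior region: TFP = 6.9 − 1.562 − 3.588 = 1.75%.
Difference = 1.862 − (1.75) = 0.112 pp.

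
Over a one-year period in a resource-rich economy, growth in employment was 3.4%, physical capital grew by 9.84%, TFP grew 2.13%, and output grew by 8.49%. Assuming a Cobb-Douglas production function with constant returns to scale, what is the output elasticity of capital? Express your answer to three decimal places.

α = 0.460

gY = gA + α·gK + (1−α)·gL, so gY − gA − gL = α(gK − gL).
8.49 − 2.13 − 3.4 = α × (9.84 − 3.4).
2.96 = 6.44 α, so α = 0.45963.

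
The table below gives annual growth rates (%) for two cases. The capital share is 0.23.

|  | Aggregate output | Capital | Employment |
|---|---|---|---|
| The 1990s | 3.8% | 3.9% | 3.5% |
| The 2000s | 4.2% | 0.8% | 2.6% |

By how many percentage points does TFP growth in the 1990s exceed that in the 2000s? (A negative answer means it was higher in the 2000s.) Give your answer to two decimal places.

-1.81 percentage points

Labor's share = 1 − 0.23 = 0.77.
The 1990s: TFP = 3.8 − 0.897 − 2.695 = 0.208%.
The 2000s: TFP = 4.2 − 0.184 − 2.002 = 2.014%.
Difference = 0.208 − (2.014) = -1.806 pp.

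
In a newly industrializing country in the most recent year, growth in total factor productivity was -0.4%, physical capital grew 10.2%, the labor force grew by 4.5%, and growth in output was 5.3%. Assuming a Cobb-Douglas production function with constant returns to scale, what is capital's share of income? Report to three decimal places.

0.211

gY = gA + α·gK + (1−α)·gL, so gY − gA − gL = α(gK − gL).
5.3 + 0.4 − 4.5 = α × (10.2 − 4.5).
1.2 = 5.7 α, so α = 0.21053.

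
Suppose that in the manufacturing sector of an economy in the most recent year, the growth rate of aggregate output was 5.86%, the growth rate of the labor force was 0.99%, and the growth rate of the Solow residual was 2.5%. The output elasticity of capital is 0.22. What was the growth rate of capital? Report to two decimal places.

11.76%

Labor's share = 1 − 0.22 = 0.78.
gY = gA + 0.78×0.99 + 0.22×g.
0.22×g = 5.86 − 2.5 − 0.7722 = 2.5878.
g = 2.5878 / 0.22 = 11.7627%.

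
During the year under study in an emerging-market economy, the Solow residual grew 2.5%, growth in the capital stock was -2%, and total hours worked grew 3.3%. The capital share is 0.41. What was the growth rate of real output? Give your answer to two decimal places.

Labor's share = 1 − 0.41 = 0.59.
The capital stock: 0.41 × (-2) = -0.82 pp.
Total hours worked: 0.59 × 3.3 = 1.947 pp.
Output growth = 2.5 + 1.127 = 3.627%.

3.63%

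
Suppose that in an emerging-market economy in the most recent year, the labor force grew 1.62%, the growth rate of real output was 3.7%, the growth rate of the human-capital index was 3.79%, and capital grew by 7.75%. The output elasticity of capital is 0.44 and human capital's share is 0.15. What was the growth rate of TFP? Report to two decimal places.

-0.94%

Labor's share = 1 − 0.44 − 0.15 = 0.41.
Capital: 0.44 × 7.75 = 3.41 pp.
The human-capital index: 0.15 × 3.79 = 0.5685 pp.
The labor force: 0.41 × 1.62 = 0.6642 pp.
TFP growth = 3.7 − 4.6427 = -0.9427%.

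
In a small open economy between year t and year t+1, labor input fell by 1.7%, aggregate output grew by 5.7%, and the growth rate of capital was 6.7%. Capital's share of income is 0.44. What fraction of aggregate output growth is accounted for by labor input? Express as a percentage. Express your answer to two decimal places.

Labor input accounted for -16.70% of growth.

Labor's share = 1 − 0.44 = 0.56.
Labor input contributed 0.56 × (-1.7) = -0.952 pp.
Share of growth = -0.952 / 5.7 × 100 = -16.7018%.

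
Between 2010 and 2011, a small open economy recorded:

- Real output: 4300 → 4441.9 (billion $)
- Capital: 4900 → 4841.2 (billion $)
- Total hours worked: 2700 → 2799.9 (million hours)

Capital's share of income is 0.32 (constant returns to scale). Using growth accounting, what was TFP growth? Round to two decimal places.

1.17%

Real output growth = (4441.9 − 4300) / 4300 = 3.3%.
Capital growth = (4841.2 − 4900) / 4900 = -1.2%.
Total hours worked growth = (2799.9 − 2700) / 2700 = 3.7%.
Labor's share = 1 − 0.32 = 0.68.
Capital: 0.32 × (-1.2) = -0.384 pp.
Total hours worked: 0.68 × 3.7 = 2.516 pp.
TFP growth = 3.3 − 2.132 = 1.168%.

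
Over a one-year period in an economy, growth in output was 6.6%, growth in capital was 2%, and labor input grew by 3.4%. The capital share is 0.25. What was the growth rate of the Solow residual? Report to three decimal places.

Labor's share = 1 − 0.25 = 0.75.
Capital: 0.25 × 2 = 0.5 pp.
Labor input: 0.75 × 3.4 = 2.55 pp.
TFP growth = 6.6 − 3.05 = 3.55%.

3.550%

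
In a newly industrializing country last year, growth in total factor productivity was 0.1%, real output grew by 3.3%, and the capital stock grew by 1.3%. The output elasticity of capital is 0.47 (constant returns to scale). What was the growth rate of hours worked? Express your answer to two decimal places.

Labor's share = 1 − 0.47 = 0.53.
gY = gA + 0.47×1.3 + 0.53×g.
0.53×g = 3.3 − 0.1 − 0.611 = 2.589.
g = 2.589 / 0.53 = 4.8849%.

Hours worked growth was 4.88%.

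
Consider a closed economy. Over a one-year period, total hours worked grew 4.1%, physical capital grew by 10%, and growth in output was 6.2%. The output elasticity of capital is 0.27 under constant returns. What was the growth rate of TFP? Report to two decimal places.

Labor's share = 1 − 0.27 = 0.73.
Physical capital: 0.27 × 10 = 2.7 pp.
Total hours worked: 0.73 × 4.1 = 2.993 pp.
TFP growth = 6.2 − 5.693 = 0.507%.

TFP grew 0.51%.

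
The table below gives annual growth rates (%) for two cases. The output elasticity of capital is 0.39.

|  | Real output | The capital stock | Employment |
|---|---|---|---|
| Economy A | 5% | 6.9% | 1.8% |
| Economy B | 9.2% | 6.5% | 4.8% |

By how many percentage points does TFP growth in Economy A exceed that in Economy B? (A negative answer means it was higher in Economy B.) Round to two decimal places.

-2.53 percentage points

Labor's share = 1 − 0.39 = 0.61.
Economy A: TFP = 5 − 2.691 − 1.098 = 1.211%.
Economy B: TFP = 9.2 − 2.535 − 2.928 = 3.737%.
Difference = 1.211 − (3.737) = -2.526 pp.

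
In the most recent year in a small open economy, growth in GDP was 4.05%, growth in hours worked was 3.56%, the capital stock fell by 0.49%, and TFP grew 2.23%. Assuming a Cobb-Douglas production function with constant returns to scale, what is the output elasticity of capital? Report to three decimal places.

gY = gA + α·gK + (1−α)·gL, so gY − gA − gL = α(gK − gL).
4.05 − 2.23 − 3.56 = α × (-0.49 − 3.56).
-1.74 = -4.05 α, so α = 0.42963.

0.430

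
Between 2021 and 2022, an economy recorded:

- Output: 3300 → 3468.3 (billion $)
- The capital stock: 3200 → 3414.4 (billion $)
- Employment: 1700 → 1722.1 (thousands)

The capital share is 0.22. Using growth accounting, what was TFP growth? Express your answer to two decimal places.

Output growth = (3468.3 − 3300) / 3300 = 5.1%.
The capital stock growth = (3414.4 − 3200) / 3200 = 6.7%.
Employment growth = (1722.1 − 1700) / 1700 = 1.3%.
Labor's share = 1 − 0.22 = 0.78.
The capital stock: 0.22 × 6.7 = 1.474 pp.
Employment: 0.78 × 1.3 = 1.014 pp.
TFP growth = 5.1 − 2.488 = 2.612%.

2.61%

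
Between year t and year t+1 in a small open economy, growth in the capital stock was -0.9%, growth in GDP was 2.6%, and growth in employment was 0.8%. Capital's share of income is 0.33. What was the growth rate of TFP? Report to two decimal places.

Labor's share = 1 − 0.33 = 0.67.
The capital stock: 0.33 × (-0.9) = -0.297 pp.
Employment: 0.67 × 0.8 = 0.536 pp.
TFP growth = 2.6 − 0.239 = 2.361%.

2.36%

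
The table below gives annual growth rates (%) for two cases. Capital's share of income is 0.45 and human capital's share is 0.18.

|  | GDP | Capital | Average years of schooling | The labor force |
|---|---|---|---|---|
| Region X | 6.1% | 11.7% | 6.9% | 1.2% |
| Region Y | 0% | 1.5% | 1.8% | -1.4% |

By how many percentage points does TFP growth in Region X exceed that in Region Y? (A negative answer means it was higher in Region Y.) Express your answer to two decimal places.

-0.37 percentage points

Labor's share = 1 − 0.45 − 0.18 = 0.37.
Region X: TFP = 6.1 − 5.265 − 1.242 − 0.444 = -0.851%.
Region Y: TFP = 0 − 0.675 − 0.324 + 0.518 = -0.481%.
Difference = -0.851 − (-0.481) = -0.37 pp.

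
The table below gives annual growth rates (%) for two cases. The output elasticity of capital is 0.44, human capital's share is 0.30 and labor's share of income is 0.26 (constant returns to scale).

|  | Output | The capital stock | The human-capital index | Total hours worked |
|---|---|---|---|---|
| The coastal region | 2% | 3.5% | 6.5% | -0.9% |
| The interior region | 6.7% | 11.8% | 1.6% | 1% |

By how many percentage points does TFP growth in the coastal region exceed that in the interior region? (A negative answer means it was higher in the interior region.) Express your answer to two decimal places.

-2.02 percentage points

Labor's share = 1 − 0.44 − 0.3 = 0.26.
The coastal region: TFP = 2 − 1.54 − 1.95 + 0.234 = -1.256%.
The interior region: TFP = 6.7 − 5.192 − 0.48 − 0.26 = 0.768%.
Difference = -1.256 − (0.768) = -2.024 pp.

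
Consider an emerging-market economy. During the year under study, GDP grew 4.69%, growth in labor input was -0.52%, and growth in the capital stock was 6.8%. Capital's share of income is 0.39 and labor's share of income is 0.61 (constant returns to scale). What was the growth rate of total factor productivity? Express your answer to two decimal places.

Labor's share = 1 − 0.39 = 0.61.
The capital stock: 0.39 × 6.8 = 2.652 pp.
Labor input: 0.61 × (-0.52) = -0.3172 pp.
TFP growth = 4.69 − 2.3348 = 2.3552%.

2.36%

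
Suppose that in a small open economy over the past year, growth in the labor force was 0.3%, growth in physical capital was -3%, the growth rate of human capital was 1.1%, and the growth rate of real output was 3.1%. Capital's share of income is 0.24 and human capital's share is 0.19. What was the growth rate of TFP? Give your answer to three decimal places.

Labor's share = 1 − 0.24 − 0.19 = 0.57.
Physical capital: 0.24 × (-3) = -0.72 pp.
Human capital: 0.19 × 1.1 = 0.209 pp.
The labor force: 0.57 × 0.3 = 0.171 pp.
TFP growth = 3.1 + 0.34 = 3.44%.

3.440%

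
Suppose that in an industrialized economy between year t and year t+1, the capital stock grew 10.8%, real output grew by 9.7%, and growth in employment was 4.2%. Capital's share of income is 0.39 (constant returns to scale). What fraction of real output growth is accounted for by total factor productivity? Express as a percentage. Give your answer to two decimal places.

Labor's share = 1 − 0.39 = 0.61.
The capital stock: 0.39 × 10.8 = 4.212 pp.
Employment: 0.61 × 4.2 = 2.562 pp.
TFP growth = 9.7 − 6.774 = 2.926%.
TFP share of growth = 2.926 / 9.7 × 100 = 30.1649%.

30.16%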